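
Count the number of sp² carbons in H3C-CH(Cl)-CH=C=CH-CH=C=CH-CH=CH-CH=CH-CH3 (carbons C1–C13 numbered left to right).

8

C1: sp3
C2: sp3
C3: sp2 ✓
C4: sp
C5: sp2 ✓
C6: sp2 ✓
C7: sp
C8: sp2 ✓
C9: sp2 ✓
C10: sp2 ✓
C11: sp2 ✓
C12: sp2 ✓
C13: sp3
C3, C5, C6, C8, C9, C10, C11, C12 → 8 sp2 carbons.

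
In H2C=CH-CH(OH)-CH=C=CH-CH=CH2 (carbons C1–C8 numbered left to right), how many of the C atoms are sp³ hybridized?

1

C1: sp2
C2: sp2
C3: sp3 ✓
C4: sp2
C5: sp
C6: sp2
C7: sp2
C8: sp2
C3 → 1 sp3 carbon.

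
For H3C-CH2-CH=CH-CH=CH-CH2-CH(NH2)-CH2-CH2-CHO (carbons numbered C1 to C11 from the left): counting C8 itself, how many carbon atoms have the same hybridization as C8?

C8 is sp3 (only σ bonds).
C1: sp3 ✓
C2: sp3 ✓
C3: sp2
C4: sp2
C5: sp2
C6: sp2
C7: sp3 ✓
C8: sp3 ✓
C9: sp3 ✓
C10: sp3 ✓
C11: sp2
6 carbons are sp3.

6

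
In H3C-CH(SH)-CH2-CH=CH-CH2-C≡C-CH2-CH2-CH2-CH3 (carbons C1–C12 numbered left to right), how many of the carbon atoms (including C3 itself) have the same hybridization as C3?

C3 is sp3 (only σ bonds).
C1: sp3 ✓
C2: sp3 ✓
C3: sp3 ✓
C4: sp2
C5: sp2
C6: sp3 ✓
C7: sp
C8: sp
C9: sp3 ✓
C10: sp3 ✓
C11: sp3 ✓
C12: sp3 ✓
8 carbons are sp3.

8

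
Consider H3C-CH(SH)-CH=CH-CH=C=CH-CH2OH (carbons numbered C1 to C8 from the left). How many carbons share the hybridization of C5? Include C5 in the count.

4

C5 is sp2 (one π bond).
C1: sp3
C2: sp3
C3: sp2 ✓
C4: sp2 ✓
C5: sp2 ✓
C6: sp
C7: sp2 ✓
C8: sp3
4 carbons are sp2.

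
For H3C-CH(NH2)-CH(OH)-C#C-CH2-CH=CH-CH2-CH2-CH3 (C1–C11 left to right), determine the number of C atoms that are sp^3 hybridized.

7

C1: sp3 ✓
C2: sp3 ✓
C3: sp3 ✓
C4: sp
C5: sp
C6: sp3 ✓
C7: sp2
C8: sp2
C9: sp3 ✓
C10: sp3 ✓
C11: sp3 ✓
C1, C2, C3, C6, C9, C10, C11 → 7 sp3 carbons.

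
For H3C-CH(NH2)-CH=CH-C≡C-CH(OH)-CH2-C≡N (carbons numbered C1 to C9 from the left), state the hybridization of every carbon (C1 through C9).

C1 sp3, C2 sp3, C3 sp2, C4 sp2, C5 sp, C6 sp, C7 sp3, C8 sp3, C9 sp

C1: 4 σ bonds; 4 regions of electron density → sp3.
C2: 4 σ bonds — 4 electron domains, sp3.
C3 — 3 σ bonds, plus one π bond. Steric number 3, so sp2.
C4 has 3 σ bonds, plus one π bond: steric number 3 → sp2.
C5 has 2 σ bonds, plus two π bonds: steric number 2 → sp.
C6 carries 2 σ bonds, plus two π bonds, giving a steric number of 2, so it is sp.
C7 has 4 σ bonds: steric number 4 → sp3.
C8 — 4 σ bonds. Steric number 4, so sp3.
C9 — 2 σ bonds, plus two π bonds. Steric number 2, so sp.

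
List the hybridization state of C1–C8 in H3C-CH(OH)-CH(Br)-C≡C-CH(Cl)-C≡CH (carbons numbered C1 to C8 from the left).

C1 — 4 σ bonds. Steric number 4, so sp3.
C2: 4 σ bonds — 4 electron domains, sp3.
C3 — 4 σ bonds. Steric number 4, so sp3.
C4 carries 2 σ bonds, plus two π bonds, giving a steric number of 2, so it is sp.
C5 — 2 σ bonds, plus two π bonds. Steric number 2, so sp.
C6 — 4 σ bonds. Steric number 4, so sp3.
C7 is sp: 2 σ bonds, plus two π bonds, 2 electron-density regions.
C8 (2 σ bonds, plus two π bonds) has steric number 2: sp.

C1 sp3, C2 sp3, C3 sp3, C4 sp, C5 sp, C6 sp3, C7 sp, C8 sp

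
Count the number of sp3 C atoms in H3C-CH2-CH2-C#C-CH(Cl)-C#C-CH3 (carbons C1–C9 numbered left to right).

C1: sp3 ✓
C2: sp3 ✓
C3: sp3 ✓
C4: sp
C5: sp
C6: sp3 ✓
C7: sp
C8: sp
C9: sp3 ✓
C1, C2, C3, C6, C9 → 5 sp3 carbons.

5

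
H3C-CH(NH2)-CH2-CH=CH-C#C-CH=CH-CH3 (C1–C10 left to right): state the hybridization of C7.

C7: 2 σ bonds, plus two π bonds — 2 electron domains, sp.

sp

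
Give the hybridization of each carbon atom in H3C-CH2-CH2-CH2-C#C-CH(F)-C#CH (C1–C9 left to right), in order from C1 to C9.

C1 has 4 σ bonds: steric number 4 → sp3.
C2 carries 4 σ bonds, giving a steric number of 4, so it is sp3.
C3: 4 σ bonds; 4 regions of electron density → sp3.
C4 (4 σ bonds) has steric number 4: sp3.
C5: 2 σ bonds, plus two π bonds — 2 electron domains, sp.
C6 is sp: 2 σ bonds, plus two π bonds, 2 electron-density regions.
C7 — 4 σ bonds. Steric number 4, so sp3.
C8 — 2 σ bonds, plus two π bonds. Steric number 2, so sp.
C9: 2 σ bonds, plus two π bonds — 2 electron domains, sp.

C1 sp3, C2 sp3, C3 sp3, C4 sp3, C5 sp, C6 sp, C7 sp3, C8 sp, C9 sp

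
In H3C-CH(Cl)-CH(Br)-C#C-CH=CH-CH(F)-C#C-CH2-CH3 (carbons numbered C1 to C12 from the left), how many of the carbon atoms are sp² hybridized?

2

C1: sp3
C2: sp3
C3: sp3
C4: sp
C5: sp
C6: sp2 ✓
C7: sp2 ✓
C8: sp3
C9: sp
C10: sp
C11: sp3
C12: sp3
C6, C7 → 2 sp2 carbons.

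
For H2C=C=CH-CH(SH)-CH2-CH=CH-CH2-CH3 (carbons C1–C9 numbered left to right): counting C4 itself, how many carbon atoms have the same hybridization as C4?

C4 is sp3 (only σ bonds).
C1: sp2
C2: sp
C3: sp2
C4: sp3 ✓
C5: sp3 ✓
C6: sp2
C7: sp2
C8: sp3 ✓
C9: sp3 ✓
4 carbons are sp3.

4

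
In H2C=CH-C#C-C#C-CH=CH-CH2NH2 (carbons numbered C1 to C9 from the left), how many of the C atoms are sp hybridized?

C1: sp2
C2: sp2
C3: sp ✓
C4: sp ✓
C5: sp ✓
C6: sp ✓
C7: sp2
C8: sp2
C9: sp3
C3, C4, C5, C6 → 4 sp carbons.

4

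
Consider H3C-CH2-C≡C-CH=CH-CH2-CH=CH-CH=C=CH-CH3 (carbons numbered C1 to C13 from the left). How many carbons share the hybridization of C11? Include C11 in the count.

3

C11 is sp (two π bonds).
C1: sp3
C2: sp3
C3: sp ✓
C4: sp ✓
C5: sp2
C6: sp2
C7: sp3
C8: sp2
C9: sp2
C10: sp2
C11: sp ✓
C12: sp2
C13: sp3
3 carbons are sp.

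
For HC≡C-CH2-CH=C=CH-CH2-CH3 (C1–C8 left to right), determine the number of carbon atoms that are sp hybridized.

C1: sp ✓
C2: sp ✓
C3: sp3
C4: sp2
C5: sp ✓
C6: sp2
C7: sp3
C8: sp3
C1, C2, C5 → 3 sp carbons.

3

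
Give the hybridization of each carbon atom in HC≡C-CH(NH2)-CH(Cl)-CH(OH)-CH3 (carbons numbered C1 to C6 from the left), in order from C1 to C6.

C1: 2 σ bonds, plus two π bonds — 2 electron domains, sp.
C2 has 2 σ bonds, plus two π bonds: steric number 2 → sp.
C3: 4 σ bonds; 4 regions of electron density → sp3.
C4 has 4 σ bonds: steric number 4 → sp3.
C5 — 4 σ bonds. Steric number 4, so sp3.
C6 (4 σ bonds) has steric number 4: sp3.

C1 sp, C2 sp, C3 sp3, C4 sp3, C5 sp3, C6 sp3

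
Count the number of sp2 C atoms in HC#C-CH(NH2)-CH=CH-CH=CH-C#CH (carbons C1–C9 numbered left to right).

4

C1: sp
C2: sp
C3: sp3
C4: sp2 ✓
C5: sp2 ✓
C6: sp2 ✓
C7: sp2 ✓
C8: sp
C9: sp
C4, C5, C6, C7 → 4 sp2 carbons.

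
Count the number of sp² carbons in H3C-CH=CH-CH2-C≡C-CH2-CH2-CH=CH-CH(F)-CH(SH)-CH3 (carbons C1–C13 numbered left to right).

4

C1: sp3
C2: sp2 ✓
C3: sp2 ✓
C4: sp3
C5: sp
C6: sp
C7: sp3
C8: sp3
C9: sp2 ✓
C10: sp2 ✓
C11: sp3
C12: sp3
C13: sp3
C2, C3, C9, C10 → 4 sp2 carbons.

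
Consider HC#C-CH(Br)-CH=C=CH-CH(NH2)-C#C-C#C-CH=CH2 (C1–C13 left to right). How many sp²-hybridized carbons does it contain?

C1: sp
C2: sp
C3: sp3
C4: sp2 ✓
C5: sp
C6: sp2 ✓
C7: sp3
C8: sp
C9: sp
C10: sp
C11: sp
C12: sp2 ✓
C13: sp2 ✓
C4, C6, C12, C13 → 4 sp2 carbons.

4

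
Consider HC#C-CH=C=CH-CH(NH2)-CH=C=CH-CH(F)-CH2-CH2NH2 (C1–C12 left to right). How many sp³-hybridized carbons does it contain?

4

C1: sp
C2: sp
C3: sp2
C4: sp
C5: sp2
C6: sp3 ✓
C7: sp2
C8: sp
C9: sp2
C10: sp3 ✓
C11: sp3 ✓
C12: sp3 ✓
C6, C10, C11, C12 → 4 sp3 carbons.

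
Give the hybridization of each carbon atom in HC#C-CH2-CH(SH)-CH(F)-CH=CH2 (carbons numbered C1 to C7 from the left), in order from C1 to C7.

C1 sp, C2 sp, C3 sp3, C4 sp3, C5 sp3, C6 sp2, C7 sp2

C1 — 2 σ bonds, plus two π bonds. Steric number 2, so sp.
C2 — 2 σ bonds, plus two π bonds. Steric number 2, so sp.
C3 is sp3: 4 σ bonds, 4 electron-density regions.
C4 carries 4 σ bonds, giving a steric number of 4, so it is sp3.
C5: 4 σ bonds; 4 regions of electron density → sp3.
C6: 3 σ bonds, plus one π bond — 3 electron domains, sp2.
C7: 3 σ bonds, plus one π bond — 3 electron domains, sp2.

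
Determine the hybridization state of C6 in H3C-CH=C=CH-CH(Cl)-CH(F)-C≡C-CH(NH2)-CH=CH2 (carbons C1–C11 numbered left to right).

C6 carries 4 σ bonds, giving a steric number of 4, so it is sp3.

sp³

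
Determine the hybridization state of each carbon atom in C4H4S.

sp^2

Each carbon atom is sp2: 3 σ bonds, plus one π bond, 3 electron-density regions.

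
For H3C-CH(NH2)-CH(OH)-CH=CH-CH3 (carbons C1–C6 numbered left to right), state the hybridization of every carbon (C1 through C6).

C1 sp3, C2 sp3, C3 sp3, C4 sp2, C5 sp2, C6 sp3

C1 has 4 σ bonds: steric number 4 → sp3.
C2 has 4 σ bonds: steric number 4 → sp3.
C3: 4 σ bonds — 4 electron domains, sp3.
C4 — 3 σ bonds, plus one π bond. Steric number 3, so sp2.
C5 (3 σ bonds, plus one π bond) has steric number 3: sp2.
C6 — 4 σ bonds. Steric number 4, so sp3.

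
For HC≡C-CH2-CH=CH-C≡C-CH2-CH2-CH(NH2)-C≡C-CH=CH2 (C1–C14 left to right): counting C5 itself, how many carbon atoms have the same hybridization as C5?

C5 is sp2 (one π bond).
C1: sp
C2: sp
C3: sp3
C4: sp2 ✓
C5: sp2 ✓
C6: sp
C7: sp
C8: sp3
C9: sp3
C10: sp3
C11: sp
C12: sp
C13: sp2 ✓
C14: sp2 ✓
4 carbons are sp2.

4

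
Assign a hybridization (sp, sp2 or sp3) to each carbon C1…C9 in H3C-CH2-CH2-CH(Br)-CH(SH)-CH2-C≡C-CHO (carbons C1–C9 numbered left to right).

C1: 4 σ bonds — 4 electron domains, sp3.
C2: 4 σ bonds; 4 regions of electron density → sp3.
C3 has 4 σ bonds: steric number 4 → sp3.
C4 (4 σ bonds) has steric number 4: sp3.
C5: 4 σ bonds; 4 regions of electron density → sp3.
C6 — 4 σ bonds. Steric number 4, so sp3.
C7: 2 σ bonds, plus two π bonds — 2 electron domains, sp.
C8 carries 2 σ bonds, plus two π bonds, giving a steric number of 2, so it is sp.
C9 has 3 σ bonds, plus one π bond: steric number 3 → sp2.

C1 sp3, C2 sp3, C3 sp3, C4 sp3, C5 sp3, C6 sp3, C7 sp, C8 sp, C9 sp2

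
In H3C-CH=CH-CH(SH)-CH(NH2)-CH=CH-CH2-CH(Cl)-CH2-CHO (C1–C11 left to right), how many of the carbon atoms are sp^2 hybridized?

5

C1: sp3
C2: sp2 ✓
C3: sp2 ✓
C4: sp3
C5: sp3
C6: sp2 ✓
C7: sp2 ✓
C8: sp3
C9: sp3
C10: sp3
C11: sp2 ✓
C2, C3, C6, C7, C11 → 5 sp2 carbons.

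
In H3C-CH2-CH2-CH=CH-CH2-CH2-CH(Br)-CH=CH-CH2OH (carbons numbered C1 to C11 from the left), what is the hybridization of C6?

C6 — 4 σ bonds. Steric number 4, so sp3.

sp3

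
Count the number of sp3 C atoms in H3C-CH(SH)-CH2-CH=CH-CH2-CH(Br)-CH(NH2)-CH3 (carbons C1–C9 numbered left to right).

C1: sp3 ✓
C2: sp3 ✓
C3: sp3 ✓
C4: sp2
C5: sp2
C6: sp3 ✓
C7: sp3 ✓
C8: sp3 ✓
C9: sp3 ✓
C1, C2, C3, C6, C7, C8, C9 → 7 sp3 carbons.

7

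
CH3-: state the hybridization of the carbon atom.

Three σ bonds + one lone pair = steric number 4 → sp3, pyramidal.

sp3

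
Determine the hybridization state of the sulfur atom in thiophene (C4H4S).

Analogous to furan: one S lone pair in the aromatic π system, S is sp2.

sp^2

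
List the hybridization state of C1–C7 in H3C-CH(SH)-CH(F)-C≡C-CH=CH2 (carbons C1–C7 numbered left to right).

C1 sp3, C2 sp3, C3 sp3, C4 sp, C5 sp, C6 sp2, C7 sp2

C1 carries 4 σ bonds, giving a steric number of 4, so it is sp3.
C2: 4 σ bonds — 4 electron domains, sp3.
C3 carries 4 σ bonds, giving a steric number of 4, so it is sp3.
C4 has 2 σ bonds, plus two π bonds: steric number 2 → sp.
C5 has 2 σ bonds, plus two π bonds: steric number 2 → sp.
C6 — 3 σ bonds, plus one π bond. Steric number 3, so sp2.
C7: 3 σ bonds, plus one π bond — 3 electron domains, sp2.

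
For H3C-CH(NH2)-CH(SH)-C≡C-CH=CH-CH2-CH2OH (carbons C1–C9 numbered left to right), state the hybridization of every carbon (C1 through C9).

C1: 4 σ bonds — 4 electron domains, sp3.
C2 (4 σ bonds) has steric number 4: sp3.
C3 — 4 σ bonds. Steric number 4, so sp3.
C4 is sp: 2 σ bonds, plus two π bonds, 2 electron-density regions.
C5 carries 2 σ bonds, plus two π bonds, giving a steric number of 2, so it is sp.
C6 (3 σ bonds, plus one π bond) has steric number 3: sp2.
C7 — 3 σ bonds, plus one π bond. Steric number 3, so sp2.
C8 has 4 σ bonds: steric number 4 → sp3.
C9: 4 σ bonds; 4 regions of electron density → sp3.

C1 sp3, C2 sp3, C3 sp3, C4 sp, C5 sp, C6 sp2, C7 sp2, C8 sp3, C9 sp3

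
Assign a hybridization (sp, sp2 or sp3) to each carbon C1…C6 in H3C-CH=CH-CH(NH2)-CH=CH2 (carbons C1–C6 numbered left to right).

C1 — 4 σ bonds. Steric number 4, so sp3.
C2 carries 3 σ bonds, plus one π bond, giving a steric number of 3, so it is sp2.
C3: 3 σ bonds, plus one π bond; 3 regions of electron density → sp2.
C4 (4 σ bonds) has steric number 4: sp3.
C5 — 3 σ bonds, plus one π bond. Steric number 3, so sp2.
C6 carries 3 σ bonds, plus one π bond, giving a steric number of 3, so it is sp2.

C1 sp3, C2 sp2, C3 sp2, C4 sp3, C5 sp2, C6 sp2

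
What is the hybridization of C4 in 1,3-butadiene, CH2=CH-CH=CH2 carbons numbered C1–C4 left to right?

sp2

C4: 3 σ bonds, plus one π bond; 3 regions of electron density → sp2.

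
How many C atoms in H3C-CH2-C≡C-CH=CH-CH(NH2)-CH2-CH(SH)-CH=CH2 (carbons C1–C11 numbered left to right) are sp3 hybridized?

5

C1: sp3 ✓
C2: sp3 ✓
C3: sp
C4: sp
C5: sp2
C6: sp2
C7: sp3 ✓
C8: sp3 ✓
C9: sp3 ✓
C10: sp2
C11: sp2
C1, C2, C7, C8, C9 → 5 sp3 carbons.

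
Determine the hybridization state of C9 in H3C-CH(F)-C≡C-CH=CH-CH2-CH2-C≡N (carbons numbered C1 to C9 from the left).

C9 is sp: 2 σ bonds, plus two π bonds, 2 electron-density regions.

sp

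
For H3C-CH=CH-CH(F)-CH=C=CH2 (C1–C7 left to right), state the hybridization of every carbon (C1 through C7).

C1 carries 4 σ bonds, giving a steric number of 4, so it is sp3.
C2 — 3 σ bonds, plus one π bond. Steric number 3, so sp2.
C3 (3 σ bonds, plus one π bond) has steric number 3: sp2.
C4: 4 σ bonds; 4 regions of electron density → sp3.
C5 carries 3 σ bonds, plus one π bond, giving a steric number of 3, so it is sp2.
C6 is sp: 2 σ bonds, plus two π bonds, 2 electron-density regions.
C7 carries 3 σ bonds, plus one π bond, giving a steric number of 3, so it is sp2.

C1 sp3, C2 sp2, C3 sp2, C4 sp3, C5 sp2, C6 sp, C7 sp2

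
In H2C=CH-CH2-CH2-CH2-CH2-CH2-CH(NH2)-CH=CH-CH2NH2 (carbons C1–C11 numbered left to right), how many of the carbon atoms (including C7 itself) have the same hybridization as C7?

C7 is sp3 (only σ bonds).
C1: sp2
C2: sp2
C3: sp3 ✓
C4: sp3 ✓
C5: sp3 ✓
C6: sp3 ✓
C7: sp3 ✓
C8: sp3 ✓
C9: sp2
C10: sp2
C11: sp3 ✓
7 carbons are sp3.

7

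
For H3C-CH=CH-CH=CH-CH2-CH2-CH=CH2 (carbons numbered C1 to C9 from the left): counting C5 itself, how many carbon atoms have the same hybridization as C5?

C5 is sp2 (one π bond).
C1: sp3
C2: sp2 ✓
C3: sp2 ✓
C4: sp2 ✓
C5: sp2 ✓
C6: sp3
C7: sp3
C8: sp2 ✓
C9: sp2 ✓
6 carbons are sp2.

6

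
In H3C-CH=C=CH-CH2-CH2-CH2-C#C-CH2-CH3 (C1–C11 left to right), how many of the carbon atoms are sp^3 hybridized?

C1: sp3 ✓
C2: sp2
C3: sp
C4: sp2
C5: sp3 ✓
C6: sp3 ✓
C7: sp3 ✓
C8: sp
C9: sp
C10: sp3 ✓
C11: sp3 ✓
C1, C5, C6, C7, C10, C11 → 6 sp3 carbons.

6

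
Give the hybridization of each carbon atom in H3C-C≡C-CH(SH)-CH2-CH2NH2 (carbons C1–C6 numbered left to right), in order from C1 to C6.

C1: 4 σ bonds — 4 electron domains, sp3.
C2: 2 σ bonds, plus two π bonds; 2 regions of electron density → sp.
C3: 2 σ bonds, plus two π bonds — 2 electron domains, sp.
C4 (4 σ bonds) has steric number 4: sp3.
C5 carries 4 σ bonds, giving a steric number of 4, so it is sp3.
C6 is sp3: 4 σ bonds, 4 electron-density regions.

C1 sp3, C2 sp, C3 sp, C4 sp3, C5 sp3, C6 sp3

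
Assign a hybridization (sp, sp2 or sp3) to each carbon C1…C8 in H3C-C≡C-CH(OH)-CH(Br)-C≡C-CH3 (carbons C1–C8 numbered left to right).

C1 sp3, C2 sp, C3 sp, C4 sp3, C5 sp3, C6 sp, C7 sp, C8 sp3

C1 carries 4 σ bonds, giving a steric number of 4, so it is sp3.
C2 has 2 σ bonds, plus two π bonds: steric number 2 → sp.
C3 carries 2 σ bonds, plus two π bonds, giving a steric number of 2, so it is sp.
C4 (4 σ bonds) has steric number 4: sp3.
C5 is sp3: 4 σ bonds, 4 electron-density regions.
C6 has 2 σ bonds, plus two π bonds: steric number 2 → sp.
C7 has 2 σ bonds, plus two π bonds: steric number 2 → sp.
C8 carries 4 σ bonds, giving a steric number of 4, so it is sp3.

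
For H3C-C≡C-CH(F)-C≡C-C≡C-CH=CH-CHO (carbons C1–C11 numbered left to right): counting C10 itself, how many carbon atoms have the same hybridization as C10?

3

C10 is sp2 (one π bond).
C1: sp3
C2: sp
C3: sp
C4: sp3
C5: sp
C6: sp
C7: sp
C8: sp
C9: sp2 ✓
C10: sp2 ✓
C11: sp2 ✓
3 carbons are sp2.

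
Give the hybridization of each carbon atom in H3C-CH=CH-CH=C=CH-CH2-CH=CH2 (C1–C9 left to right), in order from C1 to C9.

C1 sp3, C2 sp2, C3 sp2, C4 sp2, C5 sp, C6 sp2, C7 sp3, C8 sp2, C9 sp2

C1: 4 σ bonds — 4 electron domains, sp3.
C2 carries 3 σ bonds, plus one π bond, giving a steric number of 3, so it is sp2.
C3: 3 σ bonds, plus one π bond; 3 regions of electron density → sp2.
C4: 3 σ bonds, plus one π bond; 3 regions of electron density → sp2.
C5 (2 σ bonds, plus two π bonds) has steric number 2: sp.
C6 has 3 σ bonds, plus one π bond: steric number 3 → sp2.
C7 — 4 σ bonds. Steric number 4, so sp3.
C8: 3 σ bonds, plus one π bond — 3 electron domains, sp2.
C9 carries 3 σ bonds, plus one π bond, giving a steric number of 3, so it is sp2.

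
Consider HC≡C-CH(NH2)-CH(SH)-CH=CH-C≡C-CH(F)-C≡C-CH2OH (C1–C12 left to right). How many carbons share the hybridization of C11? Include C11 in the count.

6

C11 is sp (two π bonds).
C1: sp ✓
C2: sp ✓
C3: sp3
C4: sp3
C5: sp2
C6: sp2
C7: sp ✓
C8: sp ✓
C9: sp3
C10: sp ✓
C11: sp ✓
C12: sp3
6 carbons are sp.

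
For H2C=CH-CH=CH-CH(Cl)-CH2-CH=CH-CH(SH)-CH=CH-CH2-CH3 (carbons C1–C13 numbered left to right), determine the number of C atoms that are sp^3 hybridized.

C1: sp2
C2: sp2
C3: sp2
C4: sp2
C5: sp3 ✓
C6: sp3 ✓
C7: sp2
C8: sp2
C9: sp3 ✓
C10: sp2
C11: sp2
C12: sp3 ✓
C13: sp3 ✓
C5, C6, C9, C12, C13 → 5 sp3 carbons.

5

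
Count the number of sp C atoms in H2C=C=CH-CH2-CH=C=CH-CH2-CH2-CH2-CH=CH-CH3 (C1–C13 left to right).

2

C1: sp2
C2: sp ✓
C3: sp2
C4: sp3
C5: sp2
C6: sp ✓
C7: sp2
C8: sp3
C9: sp3
C10: sp3
C11: sp2
C12: sp2
C13: sp3
C2, C6 → 2 sp carbons.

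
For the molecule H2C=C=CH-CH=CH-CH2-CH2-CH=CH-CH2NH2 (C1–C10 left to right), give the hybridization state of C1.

C1: 3 σ bonds, plus one π bond; 3 regions of electron density → sp2.

sp²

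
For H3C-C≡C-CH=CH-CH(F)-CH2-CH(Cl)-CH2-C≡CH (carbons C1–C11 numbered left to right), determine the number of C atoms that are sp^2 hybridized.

C1: sp3
C2: sp
C3: sp
C4: sp2 ✓
C5: sp2 ✓
C6: sp3
C7: sp3
C8: sp3
C9: sp3
C10: sp
C11: sp
C4, C5 → 2 sp2 carbons.

2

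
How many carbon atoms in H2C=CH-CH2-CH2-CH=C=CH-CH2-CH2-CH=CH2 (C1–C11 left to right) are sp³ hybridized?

C1: sp2
C2: sp2
C3: sp3 ✓
C4: sp3 ✓
C5: sp2
C6: sp
C7: sp2
C8: sp3 ✓
C9: sp3 ✓
C10: sp2
C11: sp2
C3, C4, C8, C9 → 4 sp3 carbons.

4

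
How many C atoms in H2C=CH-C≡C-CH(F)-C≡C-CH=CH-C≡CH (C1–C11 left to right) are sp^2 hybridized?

C1: sp2 ✓
C2: sp2 ✓
C3: sp
C4: sp
C5: sp3
C6: sp
C7: sp
C8: sp2 ✓
C9: sp2 ✓
C10: sp
C11: sp
C1, C2, C8, C9 → 4 sp2 carbons.

4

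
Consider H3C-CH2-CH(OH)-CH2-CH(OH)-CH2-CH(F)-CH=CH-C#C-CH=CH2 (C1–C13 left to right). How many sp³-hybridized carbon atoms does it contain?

7

C1: sp3 ✓
C2: sp3 ✓
C3: sp3 ✓
C4: sp3 ✓
C5: sp3 ✓
C6: sp3 ✓
C7: sp3 ✓
C8: sp2
C9: sp2
C10: sp
C11: sp
C12: sp2
C13: sp2
C1, C2, C3, C4, C5, C6, C7 → 7 sp3 carbons.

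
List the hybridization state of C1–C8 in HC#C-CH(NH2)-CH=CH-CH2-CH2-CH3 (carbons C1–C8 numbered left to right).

C1 carries 2 σ bonds, plus two π bonds, giving a steric number of 2, so it is sp.
C2 carries 2 σ bonds, plus two π bonds, giving a steric number of 2, so it is sp.
C3 is sp3: 4 σ bonds, 4 electron-density regions.
C4 carries 3 σ bonds, plus one π bond, giving a steric number of 3, so it is sp2.
C5 (3 σ bonds, plus one π bond) has steric number 3: sp2.
C6: 4 σ bonds; 4 regions of electron density → sp3.
C7 has 4 σ bonds: steric number 4 → sp3.
C8 is sp3: 4 σ bonds, 4 electron-density regions.

C1 sp, C2 sp, C3 sp3, C4 sp2, C5 sp2, C6 sp3, C7 sp3, C8 sp3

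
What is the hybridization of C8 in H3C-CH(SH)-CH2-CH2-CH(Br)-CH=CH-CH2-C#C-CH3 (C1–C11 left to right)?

sp^3

C8 has 4 σ bonds: steric number 4 → sp3.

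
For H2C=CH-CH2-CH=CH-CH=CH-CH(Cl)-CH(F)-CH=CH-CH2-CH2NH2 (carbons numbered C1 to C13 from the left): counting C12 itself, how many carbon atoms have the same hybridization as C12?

5

C12 is sp3 (only σ bonds).
C1: sp2
C2: sp2
C3: sp3 ✓
C4: sp2
C5: sp2
C6: sp2
C7: sp2
C8: sp3 ✓
C9: sp3 ✓
C10: sp2
C11: sp2
C12: sp3 ✓
C13: sp3 ✓
5 carbons are sp3.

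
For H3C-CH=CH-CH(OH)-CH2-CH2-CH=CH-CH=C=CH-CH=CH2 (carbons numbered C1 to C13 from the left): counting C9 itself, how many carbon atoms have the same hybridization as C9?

8

C9 is sp2 (one π bond).
C1: sp3
C2: sp2 ✓
C3: sp2 ✓
C4: sp3
C5: sp3
C6: sp3
C7: sp2 ✓
C8: sp2 ✓
C9: sp2 ✓
C10: sp
C11: sp2 ✓
C12: sp2 ✓
C13: sp2 ✓
8 carbons are sp2.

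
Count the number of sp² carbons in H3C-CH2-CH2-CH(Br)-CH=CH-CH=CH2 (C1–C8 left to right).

4

C1: sp3
C2: sp3
C3: sp3
C4: sp3
C5: sp2 ✓
C6: sp2 ✓
C7: sp2 ✓
C8: sp2 ✓
C5, C6, C7, C8 → 4 sp2 carbons.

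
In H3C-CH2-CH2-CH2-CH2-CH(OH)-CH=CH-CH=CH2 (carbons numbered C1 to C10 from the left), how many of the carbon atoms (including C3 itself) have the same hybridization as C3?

C3 is sp3 (only σ bonds).
C1: sp3 ✓
C2: sp3 ✓
C3: sp3 ✓
C4: sp3 ✓
C5: sp3 ✓
C6: sp3 ✓
C7: sp2
C8: sp2
C9: sp2
C10: sp2
6 carbons are sp3.

6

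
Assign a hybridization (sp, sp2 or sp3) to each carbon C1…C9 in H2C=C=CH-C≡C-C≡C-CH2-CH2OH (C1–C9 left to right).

C1 (3 σ bonds, plus one π bond) has steric number 3: sp2.
C2 has 2 σ bonds, plus two π bonds: steric number 2 → sp.
C3 is sp2: 3 σ bonds, plus one π bond, 3 electron-density regions.
C4: 2 σ bonds, plus two π bonds; 2 regions of electron density → sp.
C5 is sp: 2 σ bonds, plus two π bonds, 2 electron-density regions.
C6 is sp: 2 σ bonds, plus two π bonds, 2 electron-density regions.
C7 carries 2 σ bonds, plus two π bonds, giving a steric number of 2, so it is sp.
C8 is sp3: 4 σ bonds, 4 electron-density regions.
C9: 4 σ bonds — 4 electron domains, sp3.

C1 sp2, C2 sp, C3 sp2, C4 sp, C5 sp, C6 sp, C7 sp, C8 sp3, C9 sp3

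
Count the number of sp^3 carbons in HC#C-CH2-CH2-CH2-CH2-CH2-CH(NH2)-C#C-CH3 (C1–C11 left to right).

7

C1: sp
C2: sp
C3: sp3 ✓
C4: sp3 ✓
C5: sp3 ✓
C6: sp3 ✓
C7: sp3 ✓
C8: sp3 ✓
C9: sp
C10: sp
C11: sp3 ✓
C3, C4, C5, C6, C7, C8, C11 → 7 sp3 carbons.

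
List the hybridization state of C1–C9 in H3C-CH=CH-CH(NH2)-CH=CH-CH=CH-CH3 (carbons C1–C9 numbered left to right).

C1 carries 4 σ bonds, giving a steric number of 4, so it is sp3.
C2 has 3 σ bonds, plus one π bond: steric number 3 → sp2.
C3 carries 3 σ bonds, plus one π bond, giving a steric number of 3, so it is sp2.
C4 — 4 σ bonds. Steric number 4, so sp3.
C5 is sp2: 3 σ bonds, plus one π bond, 3 electron-density regions.
C6: 3 σ bonds, plus one π bond — 3 electron domains, sp2.
C7 has 3 σ bonds, plus one π bond: steric number 3 → sp2.
C8 is sp2: 3 σ bonds, plus one π bond, 3 electron-density regions.
C9 carries 4 σ bonds, giving a steric number of 4, so it is sp3.

C1 sp3, C2 sp2, C3 sp2, C4 sp3, C5 sp2, C6 sp2, C7 sp2, C8 sp2, C9 sp3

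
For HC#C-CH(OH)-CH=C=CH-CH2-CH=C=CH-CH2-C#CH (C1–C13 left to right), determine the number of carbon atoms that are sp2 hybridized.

C1: sp
C2: sp
C3: sp3
C4: sp2 ✓
C5: sp
C6: sp2 ✓
C7: sp3
C8: sp2 ✓
C9: sp
C10: sp2 ✓
C11: sp3
C12: sp
C13: sp
C4, C6, C8, C10 → 4 sp2 carbons.

4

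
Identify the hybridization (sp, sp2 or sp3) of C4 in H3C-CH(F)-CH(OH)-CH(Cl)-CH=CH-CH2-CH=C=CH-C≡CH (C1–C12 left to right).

C4 carries 4 σ bonds, giving a steric number of 4, so it is sp3.

sp3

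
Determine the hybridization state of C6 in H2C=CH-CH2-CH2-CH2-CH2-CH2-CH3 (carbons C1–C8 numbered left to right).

sp^3

C6: 4 σ bonds; 4 regions of electron density → sp3.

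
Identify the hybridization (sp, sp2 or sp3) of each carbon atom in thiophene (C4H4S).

sp2

Each carbon atom is sp2: 3 σ bonds, plus one π bond, 3 electron-density regions.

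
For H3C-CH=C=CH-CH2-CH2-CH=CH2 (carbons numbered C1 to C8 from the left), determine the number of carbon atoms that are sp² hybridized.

C1: sp3
C2: sp2 ✓
C3: sp
C4: sp2 ✓
C5: sp3
C6: sp3
C7: sp2 ✓
C8: sp2 ✓
C2, C4, C7, C8 → 4 sp2 carbons.

4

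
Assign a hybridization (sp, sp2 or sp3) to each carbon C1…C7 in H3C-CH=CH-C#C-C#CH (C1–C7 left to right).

C1 sp3, C2 sp2, C3 sp2, C4 sp, C5 sp, C6 sp, C7 sp

C1 has 4 σ bonds: steric number 4 → sp3.
C2 — 3 σ bonds, plus one π bond. Steric number 3, so sp2.
C3 is sp2: 3 σ bonds, plus one π bond, 3 electron-density regions.
C4 is sp: 2 σ bonds, plus two π bonds, 2 electron-density regions.
C5 carries 2 σ bonds, plus two π bonds, giving a steric number of 2, so it is sp.
C6: 2 σ bonds, plus two π bonds — 2 electron domains, sp.
C7: 2 σ bonds, plus two π bonds; 2 regions of electron density → sp.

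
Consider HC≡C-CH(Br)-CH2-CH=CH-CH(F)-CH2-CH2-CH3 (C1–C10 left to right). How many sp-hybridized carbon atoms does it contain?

C1: sp ✓
C2: sp ✓
C3: sp3
C4: sp3
C5: sp2
C6: sp2
C7: sp3
C8: sp3
C9: sp3
C10: sp3
C1, C2 → 2 sp carbons.

2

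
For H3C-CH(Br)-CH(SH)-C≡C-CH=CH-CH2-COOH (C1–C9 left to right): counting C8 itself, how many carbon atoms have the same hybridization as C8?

C8 is sp3 (only σ bonds).
C1: sp3 ✓
C2: sp3 ✓
C3: sp3 ✓
C4: sp
C5: sp
C6: sp2
C7: sp2
C8: sp3 ✓
C9: sp2
4 carbons are sp3.

4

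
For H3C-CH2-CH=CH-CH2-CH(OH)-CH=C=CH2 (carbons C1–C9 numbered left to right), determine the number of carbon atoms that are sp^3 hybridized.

C1: sp3 ✓
C2: sp3 ✓
C3: sp2
C4: sp2
C5: sp3 ✓
C6: sp3 ✓
C7: sp2
C8: sp
C9: sp2
C1, C2, C5, C6 → 4 sp3 carbons.

4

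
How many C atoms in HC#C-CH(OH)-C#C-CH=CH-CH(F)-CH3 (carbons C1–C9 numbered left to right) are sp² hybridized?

C1: sp
C2: sp
C3: sp3
C4: sp
C5: sp
C6: sp2 ✓
C7: sp2 ✓
C8: sp3
C9: sp3
C6, C7 → 2 sp2 carbons.

2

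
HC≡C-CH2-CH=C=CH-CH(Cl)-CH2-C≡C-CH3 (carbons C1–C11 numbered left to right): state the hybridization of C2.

sp

C2 has 2 σ bonds, plus two π bonds: steric number 2 → sp.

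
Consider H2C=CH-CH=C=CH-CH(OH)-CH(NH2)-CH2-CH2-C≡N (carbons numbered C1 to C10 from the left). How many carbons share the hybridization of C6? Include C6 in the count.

4

C6 is sp3 (only σ bonds).
C1: sp2
C2: sp2
C3: sp2
C4: sp
C5: sp2
C6: sp3 ✓
C7: sp3 ✓
C8: sp3 ✓
C9: sp3 ✓
C10: sp
4 carbons are sp3.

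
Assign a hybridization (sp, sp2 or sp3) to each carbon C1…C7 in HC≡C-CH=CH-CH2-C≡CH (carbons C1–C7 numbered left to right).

C1 sp, C2 sp, C3 sp2, C4 sp2, C5 sp3, C6 sp, C7 sp

C1 (2 σ bonds, plus two π bonds) has steric number 2: sp.
C2: 2 σ bonds, plus two π bonds — 2 electron domains, sp.
C3: 3 σ bonds, plus one π bond; 3 regions of electron density → sp2.
C4 — 3 σ bonds, plus one π bond. Steric number 3, so sp2.
C5 (4 σ bonds) has steric number 4: sp3.
C6: 2 σ bonds, plus two π bonds; 2 regions of electron density → sp.
C7: 2 σ bonds, plus two π bonds; 2 regions of electron density → sp.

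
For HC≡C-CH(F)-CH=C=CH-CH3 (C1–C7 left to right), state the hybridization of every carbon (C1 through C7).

C1: 2 σ bonds, plus two π bonds; 2 regions of electron density → sp.
C2 carries 2 σ bonds, plus two π bonds, giving a steric number of 2, so it is sp.
C3 — 4 σ bonds. Steric number 4, so sp3.
C4 — 3 σ bonds, plus one π bond. Steric number 3, so sp2.
C5 has 2 σ bonds, plus two π bonds: steric number 2 → sp.
C6: 3 σ bonds, plus one π bond — 3 electron domains, sp2.
C7: 4 σ bonds; 4 regions of electron density → sp3.

C1 sp, C2 sp, C3 sp3, C4 sp2, C5 sp, C6 sp2, C7 sp3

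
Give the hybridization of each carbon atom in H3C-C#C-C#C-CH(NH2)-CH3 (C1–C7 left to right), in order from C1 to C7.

C1 sp3, C2 sp, C3 sp, C4 sp, C5 sp, C6 sp3, C7 sp3

C1 is sp3: 4 σ bonds, 4 electron-density regions.
C2 is sp: 2 σ bonds, plus two π bonds, 2 electron-density regions.
C3: 2 σ bonds, plus two π bonds — 2 electron domains, sp.
C4 carries 2 σ bonds, plus two π bonds, giving a steric number of 2, so it is sp.
C5 has 2 σ bonds, plus two π bonds: steric number 2 → sp.
C6 (4 σ bonds) has steric number 4: sp3.
C7 — 4 σ bonds. Steric number 4, so sp3.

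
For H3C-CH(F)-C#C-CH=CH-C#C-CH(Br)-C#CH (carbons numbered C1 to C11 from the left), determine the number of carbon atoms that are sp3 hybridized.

C1: sp3 ✓
C2: sp3 ✓
C3: sp
C4: sp
C5: sp2
C6: sp2
C7: sp
C8: sp
C9: sp3 ✓
C10: sp
C11: sp
C1, C2, C9 → 3 sp3 carbons.

3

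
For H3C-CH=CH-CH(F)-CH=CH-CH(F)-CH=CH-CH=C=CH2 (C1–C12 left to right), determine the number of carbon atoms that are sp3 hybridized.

3

C1: sp3 ✓
C2: sp2
C3: sp2
C4: sp3 ✓
C5: sp2
C6: sp2
C7: sp3 ✓
C8: sp2
C9: sp2
C10: sp2
C11: sp
C12: sp2
C1, C4, C7 → 3 sp3 carbons.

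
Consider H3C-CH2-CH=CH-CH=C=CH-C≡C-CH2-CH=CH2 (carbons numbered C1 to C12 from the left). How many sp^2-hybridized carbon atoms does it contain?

6

C1: sp3
C2: sp3
C3: sp2 ✓
C4: sp2 ✓
C5: sp2 ✓
C6: sp
C7: sp2 ✓
C8: sp
C9: sp
C10: sp3
C11: sp2 ✓
C12: sp2 ✓
C3, C4, C5, C7, C11, C12 → 6 sp2 carbons.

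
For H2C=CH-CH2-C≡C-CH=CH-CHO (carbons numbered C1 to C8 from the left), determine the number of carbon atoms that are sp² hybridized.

5

C1: sp2 ✓
C2: sp2 ✓
C3: sp3
C4: sp
C5: sp
C6: sp2 ✓
C7: sp2 ✓
C8: sp2 ✓
C1, C2, C6, C7, C8 → 5 sp2 carbons.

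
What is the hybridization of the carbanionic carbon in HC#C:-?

sp

One σ bond + one lone pair = steric number 2 → sp.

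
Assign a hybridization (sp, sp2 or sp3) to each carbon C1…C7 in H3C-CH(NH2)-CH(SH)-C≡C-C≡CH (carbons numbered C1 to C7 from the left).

C1: 4 σ bonds — 4 electron domains, sp3.
C2 — 4 σ bonds. Steric number 4, so sp3.
C3 carries 4 σ bonds, giving a steric number of 4, so it is sp3.
C4: 2 σ bonds, plus two π bonds — 2 electron domains, sp.
C5: 2 σ bonds, plus two π bonds — 2 electron domains, sp.
C6 — 2 σ bonds, plus two π bonds. Steric number 2, so sp.
C7 — 2 σ bonds, plus two π bonds. Steric number 2, so sp.

C1 sp3, C2 sp3, C3 sp3, C4 sp, C5 sp, C6 sp, C7 sp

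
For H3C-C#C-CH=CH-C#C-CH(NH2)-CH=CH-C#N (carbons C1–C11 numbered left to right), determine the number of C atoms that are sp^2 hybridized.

4

C1: sp3
C2: sp
C3: sp
C4: sp2 ✓
C5: sp2 ✓
C6: sp
C7: sp
C8: sp3
C9: sp2 ✓
C10: sp2 ✓
C11: sp
C4, C5, C9, C10 → 4 sp2 carbons.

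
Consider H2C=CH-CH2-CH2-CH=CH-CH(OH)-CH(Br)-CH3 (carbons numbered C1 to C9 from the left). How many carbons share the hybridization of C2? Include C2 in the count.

C2 is sp2 (one π bond).
C1: sp2 ✓
C2: sp2 ✓
C3: sp3
C4: sp3
C5: sp2 ✓
C6: sp2 ✓
C7: sp3
C8: sp3
C9: sp3
4 carbons are sp2.

4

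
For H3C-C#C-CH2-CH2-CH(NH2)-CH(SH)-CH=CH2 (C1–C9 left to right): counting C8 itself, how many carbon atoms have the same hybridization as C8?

2

C8 is sp2 (one π bond).
C1: sp3
C2: sp
C3: sp
C4: sp3
C5: sp3
C6: sp3
C7: sp3
C8: sp2 ✓
C9: sp2 ✓
2 carbons are sp2.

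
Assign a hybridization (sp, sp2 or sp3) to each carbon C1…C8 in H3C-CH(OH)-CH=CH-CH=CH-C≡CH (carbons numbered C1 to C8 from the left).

C1 sp3, C2 sp3, C3 sp2, C4 sp2, C5 sp2, C6 sp2, C7 sp, C8 sp

C1 (4 σ bonds) has steric number 4: sp3.
C2 has 4 σ bonds: steric number 4 → sp3.
C3 has 3 σ bonds, plus one π bond: steric number 3 → sp2.
C4 (3 σ bonds, plus one π bond) has steric number 3: sp2.
C5 — 3 σ bonds, plus one π bond. Steric number 3, so sp2.
C6: 3 σ bonds, plus one π bond — 3 electron domains, sp2.
C7: 2 σ bonds, plus two π bonds — 2 electron domains, sp.
C8: 2 σ bonds, plus two π bonds; 2 regions of electron density → sp.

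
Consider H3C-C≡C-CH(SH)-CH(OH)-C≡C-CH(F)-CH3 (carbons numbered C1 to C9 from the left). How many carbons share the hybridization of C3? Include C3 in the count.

4

C3 is sp (two π bonds).
C1: sp3
C2: sp ✓
C3: sp ✓
C4: sp3
C5: sp3
C6: sp ✓
C7: sp ✓
C8: sp3
C9: sp3
4 carbons are sp.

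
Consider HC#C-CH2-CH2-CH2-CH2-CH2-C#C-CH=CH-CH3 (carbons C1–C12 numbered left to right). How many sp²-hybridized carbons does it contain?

2

C1: sp
C2: sp
C3: sp3
C4: sp3
C5: sp3
C6: sp3
C7: sp3
C8: sp
C9: sp
C10: sp2 ✓
C11: sp2 ✓
C12: sp3
C10, C11 → 2 sp2 carbons.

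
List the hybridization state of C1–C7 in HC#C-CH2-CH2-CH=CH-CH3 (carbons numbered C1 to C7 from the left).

C1: 2 σ bonds, plus two π bonds — 2 electron domains, sp.
C2: 2 σ bonds, plus two π bonds — 2 electron domains, sp.
C3 (4 σ bonds) has steric number 4: sp3.
C4 has 4 σ bonds: steric number 4 → sp3.
C5 has 3 σ bonds, plus one π bond: steric number 3 → sp2.
C6 (3 σ bonds, plus one π bond) has steric number 3: sp2.
C7 (4 σ bonds) has steric number 4: sp3.

C1 sp, C2 sp, C3 sp3, C4 sp3, C5 sp2, C6 sp2, C7 sp3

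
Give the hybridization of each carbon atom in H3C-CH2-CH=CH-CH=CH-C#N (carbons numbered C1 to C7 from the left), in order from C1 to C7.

C1 is sp3: 4 σ bonds, 4 electron-density regions.
C2 — 4 σ bonds. Steric number 4, so sp3.
C3: 3 σ bonds, plus one π bond; 3 regions of electron density → sp2.
C4: 3 σ bonds, plus one π bond — 3 electron domains, sp2.
C5 — 3 σ bonds, plus one π bond. Steric number 3, so sp2.
C6: 3 σ bonds, plus one π bond; 3 regions of electron density → sp2.
C7 (2 σ bonds, plus two π bonds) has steric number 2: sp.

C1 sp3, C2 sp3, C3 sp2, C4 sp2, C5 sp2, C6 sp2, C7 sp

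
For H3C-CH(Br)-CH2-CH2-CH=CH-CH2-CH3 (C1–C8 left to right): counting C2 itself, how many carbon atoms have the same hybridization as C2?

C2 is sp3 (only σ bonds).
C1: sp3 ✓
C2: sp3 ✓
C3: sp3 ✓
C4: sp3 ✓
C5: sp2
C6: sp2
C7: sp3 ✓
C8: sp3 ✓
6 carbons are sp3.

6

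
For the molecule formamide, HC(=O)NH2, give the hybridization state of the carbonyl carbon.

sp2

The carbonyl carbon: 3 σ bonds, plus one π bond; 3 regions of electron density → sp2.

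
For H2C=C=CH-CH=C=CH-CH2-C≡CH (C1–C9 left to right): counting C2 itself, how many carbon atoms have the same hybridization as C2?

C2 is sp (two π bonds).
C1: sp2
C2: sp ✓
C3: sp2
C4: sp2
C5: sp ✓
C6: sp2
C7: sp3
C8: sp ✓
C9: sp ✓
4 carbons are sp.

4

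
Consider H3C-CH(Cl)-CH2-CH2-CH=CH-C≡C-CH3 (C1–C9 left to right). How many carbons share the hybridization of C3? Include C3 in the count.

5

C3 is sp3 (only σ bonds).
C1: sp3 ✓
C2: sp3 ✓
C3: sp3 ✓
C4: sp3 ✓
C5: sp2
C6: sp2
C7: sp
C8: sp
C9: sp3 ✓
5 carbons are sp3.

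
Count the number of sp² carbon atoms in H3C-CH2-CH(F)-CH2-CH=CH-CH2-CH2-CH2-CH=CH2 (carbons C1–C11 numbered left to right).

C1: sp3
C2: sp3
C3: sp3
C4: sp3
C5: sp2 ✓
C6: sp2 ✓
C7: sp3
C8: sp3
C9: sp3
C10: sp2 ✓
C11: sp2 ✓
C5, C6, C10, C11 → 4 sp2 carbons.

4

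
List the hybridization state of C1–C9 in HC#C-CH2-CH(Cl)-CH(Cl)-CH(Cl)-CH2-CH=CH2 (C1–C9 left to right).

C1 sp, C2 sp, C3 sp3, C4 sp3, C5 sp3, C6 sp3, C7 sp3, C8 sp2, C9 sp2

C1: 2 σ bonds, plus two π bonds; 2 regions of electron density → sp.
C2 (2 σ bonds, plus two π bonds) has steric number 2: sp.
C3 has 4 σ bonds: steric number 4 → sp3.
C4 is sp3: 4 σ bonds, 4 electron-density regions.
C5 has 4 σ bonds: steric number 4 → sp3.
C6 (4 σ bonds) has steric number 4: sp3.
C7 (4 σ bonds) has steric number 4: sp3.
C8 — 3 σ bonds, plus one π bond. Steric number 3, so sp2.
C9 (3 σ bonds, plus one π bond) has steric number 3: sp2.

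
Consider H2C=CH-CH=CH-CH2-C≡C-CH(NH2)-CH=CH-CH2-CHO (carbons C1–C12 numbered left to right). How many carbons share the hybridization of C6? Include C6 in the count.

2

C6 is sp (two π bonds).
C1: sp2
C2: sp2
C3: sp2
C4: sp2
C5: sp3
C6: sp ✓
C7: sp ✓
C8: sp3
C9: sp2
C10: sp2
C11: sp3
C12: sp2
2 carbons are sp.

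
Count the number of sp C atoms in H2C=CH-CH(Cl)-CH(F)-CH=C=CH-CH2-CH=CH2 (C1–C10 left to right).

1

C1: sp2
C2: sp2
C3: sp3
C4: sp3
C5: sp2
C6: sp ✓
C7: sp2
C8: sp3
C9: sp2
C10: sp2
C6 → 1 sp carbon.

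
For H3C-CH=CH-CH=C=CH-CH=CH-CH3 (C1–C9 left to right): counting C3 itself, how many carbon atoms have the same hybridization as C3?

C3 is sp2 (one π bond).
C1: sp3
C2: sp2 ✓
C3: sp2 ✓
C4: sp2 ✓
C5: sp
C6: sp2 ✓
C7: sp2 ✓
C8: sp2 ✓
C9: sp3
6 carbons are sp2.

6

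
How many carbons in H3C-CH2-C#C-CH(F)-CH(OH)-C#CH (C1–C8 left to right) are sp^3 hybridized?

4

C1: sp3 ✓
C2: sp3 ✓
C3: sp
C4: sp
C5: sp3 ✓
C6: sp3 ✓
C7: sp
C8: sp
C1, C2, C5, C6 → 4 sp3 carbons.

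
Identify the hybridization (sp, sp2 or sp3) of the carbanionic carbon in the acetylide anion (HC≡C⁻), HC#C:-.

One σ bond + one lone pair = steric number 2 → sp.

sp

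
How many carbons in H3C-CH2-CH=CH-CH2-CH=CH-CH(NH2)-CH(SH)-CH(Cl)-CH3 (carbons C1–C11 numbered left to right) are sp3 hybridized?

C1: sp3 ✓
C2: sp3 ✓
C3: sp2
C4: sp2
C5: sp3 ✓
C6: sp2
C7: sp2
C8: sp3 ✓
C9: sp3 ✓
C10: sp3 ✓
C11: sp3 ✓
C1, C2, C5, C8, C9, C10, C11 → 7 sp3 carbons.

7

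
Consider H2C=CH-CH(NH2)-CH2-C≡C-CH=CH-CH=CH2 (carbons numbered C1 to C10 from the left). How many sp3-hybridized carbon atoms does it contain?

2

C1: sp2
C2: sp2
C3: sp3 ✓
C4: sp3 ✓
C5: sp
C6: sp
C7: sp2
C8: sp2
C9: sp2
C10: sp2
C3, C4 → 2 sp3 carbons.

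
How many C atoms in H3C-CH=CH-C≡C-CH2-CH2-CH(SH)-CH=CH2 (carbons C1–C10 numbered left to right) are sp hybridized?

2

C1: sp3
C2: sp2
C3: sp2
C4: sp ✓
C5: sp ✓
C6: sp3
C7: sp3
C8: sp3
C9: sp2
C10: sp2
C4, C5 → 2 sp carbons.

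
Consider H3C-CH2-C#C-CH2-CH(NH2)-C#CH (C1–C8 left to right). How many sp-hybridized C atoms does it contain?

4

C1: sp3
C2: sp3
C3: sp ✓
C4: sp ✓
C5: sp3
C6: sp3
C7: sp ✓
C8: sp ✓
C3, C4, C7, C8 → 4 sp carbons.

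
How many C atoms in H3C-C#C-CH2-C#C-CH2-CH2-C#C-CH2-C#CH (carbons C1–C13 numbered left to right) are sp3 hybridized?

5

C1: sp3 ✓
C2: sp
C3: sp
C4: sp3 ✓
C5: sp
C6: sp
C7: sp3 ✓
C8: sp3 ✓
C9: sp
C10: sp
C11: sp3 ✓
C12: sp
C13: sp
C1, C4, C7, C8, C11 → 5 sp3 carbons.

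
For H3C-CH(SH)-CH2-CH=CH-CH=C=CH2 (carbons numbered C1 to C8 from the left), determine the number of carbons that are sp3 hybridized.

3

C1: sp3 ✓
C2: sp3 ✓
C3: sp3 ✓
C4: sp2
C5: sp2
C6: sp2
C7: sp
C8: sp2
C1, C2, C3 → 3 sp3 carbons.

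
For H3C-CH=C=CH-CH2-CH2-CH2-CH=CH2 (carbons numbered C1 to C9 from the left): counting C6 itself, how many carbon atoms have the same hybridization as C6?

4

C6 is sp3 (only σ bonds).
C1: sp3 ✓
C2: sp2
C3: sp
C4: sp2
C5: sp3 ✓
C6: sp3 ✓
C7: sp3 ✓
C8: sp2
C9: sp2
4 carbons are sp3.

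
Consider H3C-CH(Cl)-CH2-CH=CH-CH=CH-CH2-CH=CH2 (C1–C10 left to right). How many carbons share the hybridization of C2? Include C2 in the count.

4

C2 is sp3 (only σ bonds).
C1: sp3 ✓
C2: sp3 ✓
C3: sp3 ✓
C4: sp2
C5: sp2
C6: sp2
C7: sp2
C8: sp3 ✓
C9: sp2
C10: sp2
4 carbons are sp3.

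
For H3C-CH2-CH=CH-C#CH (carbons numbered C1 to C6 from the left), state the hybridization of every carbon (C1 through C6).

C1: 4 σ bonds — 4 electron domains, sp3.
C2 has 4 σ bonds: steric number 4 → sp3.
C3: 3 σ bonds, plus one π bond; 3 regions of electron density → sp2.
C4: 3 σ bonds, plus one π bond — 3 electron domains, sp2.
C5 is sp: 2 σ bonds, plus two π bonds, 2 electron-density regions.
C6: 2 σ bonds, plus two π bonds — 2 electron domains, sp.

C1 sp3, C2 sp3, C3 sp2, C4 sp2, C5 sp, C6 sp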